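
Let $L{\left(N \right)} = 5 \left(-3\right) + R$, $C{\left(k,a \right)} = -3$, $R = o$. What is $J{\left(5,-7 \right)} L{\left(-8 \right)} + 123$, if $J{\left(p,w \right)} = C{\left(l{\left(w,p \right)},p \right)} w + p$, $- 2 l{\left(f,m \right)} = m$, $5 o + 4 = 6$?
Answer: $- \frac{1283}{5} \approx -256.6$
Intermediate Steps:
$o = \frac{2}{5}$ ($o = - \frac{4}{5} + \frac{1}{5} \cdot 6 = - \frac{4}{5} + \frac{6}{5} = \frac{2}{5} \approx 0.4$)
$R = \frac{2}{5} \approx 0.4$
$l{\left(f,m \right)} = - \frac{m}{2}$
$J{\left(p,w \right)} = p - 3 w$ ($J{\left(p,w \right)} = - 3 w + p = p - 3 w$)
$L{\left(N \right)} = - \frac{73}{5}$ ($L{\left(N \right)} = 5 \left(-3\right) + \frac{2}{5} = -15 + \frac{2}{5} = - \frac{73}{5}$)
$J{\left(5,-7 \right)} L{\left(-8 \right)} + 123 = \left(5 - -21\right) \left(- \frac{73}{5}\right) + 123 = \left(5 + 21\right) \left(- \frac{73}{5}\right) + 123 = 26 \left(- \frac{73}{5}\right) + 123 = - \frac{1898}{5} + 123 = - \frac{1283}{5}$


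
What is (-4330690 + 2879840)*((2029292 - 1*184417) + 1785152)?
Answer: -5266624672950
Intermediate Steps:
(-4330690 + 2879840)*((2029292 - 1*184417) + 1785152) = -1450850*((2029292 - 184417) + 1785152) = -1450850*(1844875 + 1785152) = -1450850*3630027 = -5266624672950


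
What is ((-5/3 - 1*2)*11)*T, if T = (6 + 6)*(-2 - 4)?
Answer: 2904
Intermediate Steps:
T = -72 (T = 12*(-6) = -72)
((-5/3 - 1*2)*11)*T = ((-5/3 - 1*2)*11)*(-72) = ((-5*1/3 - 2)*11)*(-72) = ((-5/3 - 2)*11)*(-72) = -11/3*11*(-72) = -121/3*(-72) = 2904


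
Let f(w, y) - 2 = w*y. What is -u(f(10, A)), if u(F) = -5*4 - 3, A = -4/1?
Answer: 23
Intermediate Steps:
A = -4 (A = -4*1 = -4)
f(w, y) = 2 + w*y
u(F) = -23 (u(F) = -20 - 3 = -23)
-u(f(10, A)) = -1*(-23) = 23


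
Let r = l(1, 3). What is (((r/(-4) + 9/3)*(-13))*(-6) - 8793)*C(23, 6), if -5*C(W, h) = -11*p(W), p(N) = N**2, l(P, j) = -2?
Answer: -9915576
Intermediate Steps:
r = -2
C(W, h) = 11*W**2/5 (C(W, h) = -(-11)*W**2/5 = 11*W**2/5)
(((r/(-4) + 9/3)*(-13))*(-6) - 8793)*C(23, 6) = (((-2/(-4) + 9/3)*(-13))*(-6) - 8793)*((11/5)*23**2) = (((-2*(-1/4) + 9*(1/3))*(-13))*(-6) - 8793)*((11/5)*529) = (((1/2 + 3)*(-13))*(-6) - 8793)*(5819/5) = (((7/2)*(-13))*(-6) - 8793)*(5819/5) = (-91/2*(-6) - 8793)*(5819/5) = (273 - 8793)*(5819/5) = -8520*5819/5 = -9915576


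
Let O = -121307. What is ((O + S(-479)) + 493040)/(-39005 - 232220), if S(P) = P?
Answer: -371254/271225 ≈ -1.3688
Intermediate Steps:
((O + S(-479)) + 493040)/(-39005 - 232220) = ((-121307 - 479) + 493040)/(-39005 - 232220) = (-121786 + 493040)/(-271225) = 371254*(-1/271225) = -371254/271225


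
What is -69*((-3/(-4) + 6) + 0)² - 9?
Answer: -50445/16 ≈ -3152.8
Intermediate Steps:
-69*((-3/(-4) + 6) + 0)² - 9 = -69*((-3*(-¼) + 6) + 0)² - 9 = -69*((¾ + 6) + 0)² - 9 = -69*(27/4 + 0)² - 9 = -69*(27/4)² - 9 = -69*729/16 - 9 = -50301/16 - 9 = -50445/16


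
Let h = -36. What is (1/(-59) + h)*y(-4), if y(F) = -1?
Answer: 2125/59 ≈ 36.017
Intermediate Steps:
(1/(-59) + h)*y(-4) = (1/(-59) - 36)*(-1) = (-1/59 - 36)*(-1) = -2125/59*(-1) = 2125/59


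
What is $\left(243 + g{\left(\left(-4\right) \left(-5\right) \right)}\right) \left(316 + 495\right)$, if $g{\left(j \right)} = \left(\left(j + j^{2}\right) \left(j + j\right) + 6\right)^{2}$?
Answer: $229060363869$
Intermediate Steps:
$g{\left(j \right)} = \left(6 + 2 j \left(j + j^{2}\right)\right)^{2}$ ($g{\left(j \right)} = \left(\left(j + j^{2}\right) 2 j + 6\right)^{2} = \left(2 j \left(j + j^{2}\right) + 6\right)^{2} = \left(6 + 2 j \left(j + j^{2}\right)\right)^{2}$)
$\left(243 + g{\left(\left(-4\right) \left(-5\right) \right)}\right) \left(316 + 495\right) = \left(243 + 4 \left(3 + \left(\left(-4\right) \left(-5\right)\right)^{2} + \left(\left(-4\right) \left(-5\right)\right)^{3}\right)^{2}\right) \left(316 + 495\right) = \left(243 + 4 \left(3 + 20^{2} + 20^{3}\right)^{2}\right) 811 = \left(243 + 4 \left(3 + 400 + 8000\right)^{2}\right) 811 = \left(243 + 4 \cdot 8403^{2}\right) 811 = \left(243 + 4 \cdot 70610409\right) 811 = \left(243 + 282441636\right) 811 = 282441879 \cdot 811 = 229060363869$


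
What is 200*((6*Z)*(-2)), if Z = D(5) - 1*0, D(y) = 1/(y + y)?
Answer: -240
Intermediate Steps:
D(y) = 1/(2*y)
Z = 1/10 (Z = (1/2)/5 - 1*0 = (1/2)*(1/5) + 0 = 1/10 + 0 = 1/10 ≈ 0.10000)
200*((6*Z)*(-2)) = 200*((6*(1/10))*(-2)) = 200*((3/5)*(-2)) = 200*(-6/5) = -240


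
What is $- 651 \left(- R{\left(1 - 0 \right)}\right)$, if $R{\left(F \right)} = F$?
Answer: $651$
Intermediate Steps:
$- 651 \left(- R{\left(1 - 0 \right)}\right) = - 651 \left(- (1 - 0)\right) = - 651 \left(- (1 + 0)\right) = - 651 \left(\left(-1\right) 1\right) = \left(-651\right) \left(-1\right) = 651$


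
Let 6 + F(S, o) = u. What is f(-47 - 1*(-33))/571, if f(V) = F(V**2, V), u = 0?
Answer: -6/571 ≈ -0.010508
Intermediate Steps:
F(S, o) = -6 (F(S, o) = -6 + 0 = -6)
f(V) = -6
f(-47 - 1*(-33))/571 = -6/571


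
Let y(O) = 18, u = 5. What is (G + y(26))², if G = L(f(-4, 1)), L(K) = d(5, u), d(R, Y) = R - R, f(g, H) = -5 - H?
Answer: 324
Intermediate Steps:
d(R, Y) = 0
L(K) = 0
G = 0
(G + y(26))² = (0 + 18)² = 18² = 324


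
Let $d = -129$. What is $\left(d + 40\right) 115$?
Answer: $-10235$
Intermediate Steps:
$\left(d + 40\right) 115 = \left(-129 + 40\right) 115 = \left(-89\right) 115 = -10235$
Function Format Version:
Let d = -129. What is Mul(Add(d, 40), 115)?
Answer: -10235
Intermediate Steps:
Mul(Add(d, 40), 115) = Mul(Add(-129, 40), 115) = Mul(-89, 115) = -10235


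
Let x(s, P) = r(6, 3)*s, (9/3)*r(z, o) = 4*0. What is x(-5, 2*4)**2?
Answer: 0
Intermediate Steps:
r(z, o) = 0 (r(z, o) = (4*0)/3 = (1/3)*0 = 0)
x(s, P) = 0 (x(s, P) = 0*s = 0)
x(-5, 2*4)**2 = 0**2 = 0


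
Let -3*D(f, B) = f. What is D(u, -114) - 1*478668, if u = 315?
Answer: -478773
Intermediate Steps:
D(f, B) = -f/3
D(u, -114) - 1*478668 = -1/3*315 - 1*478668 = -105 - 478668 = -478773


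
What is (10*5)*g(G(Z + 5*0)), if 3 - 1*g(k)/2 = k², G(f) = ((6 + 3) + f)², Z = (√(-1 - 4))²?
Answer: -25300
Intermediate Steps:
Z = -5 (Z = (√(-5))² = (I*√5)² = -5)
G(f) = (9 + f)²
g(k) = 6 - 2*k²
(10*5)*g(G(Z + 5*0)) = (10*5)*(6 - 2*(9 + (-5 + 5*0))⁴) = 50*(6 - 2*(9 + (-5 + 0))⁴) = 50*(6 - 2*(9 - 5)⁴) = 50*(6 - 2*(4²)²) = 50*(6 - 2*16²) = 50*(6 - 2*256) = 50*(6 - 512) = 50*(-506) = -25300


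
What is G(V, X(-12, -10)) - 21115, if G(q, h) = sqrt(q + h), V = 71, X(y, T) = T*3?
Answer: -21115 + sqrt(41) ≈ -21109.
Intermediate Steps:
X(y, T) = 3*T
G(q, h) = sqrt(h + q)
G(V, X(-12, -10)) - 21115 = sqrt(3*(-10) + 71) - 21115 = sqrt(-30 + 71) - 21115 = sqrt(41) - 21115 = -21115 + sqrt(41)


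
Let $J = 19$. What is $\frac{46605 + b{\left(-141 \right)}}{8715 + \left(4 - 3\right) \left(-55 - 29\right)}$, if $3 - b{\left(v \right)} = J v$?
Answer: $\frac{2347}{411} \approx 5.7105$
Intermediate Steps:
$b{\left(v \right)} = 3 - 19 v$
$\frac{46605 + b{\left(-141 \right)}}{8715 + \left(4 - 3\right) \left(-55 - 29\right)} = \frac{46605 + \left(3 - -2679\right)}{8715 + \left(4 - 3\right) \left(-55 - 29\right)} = \frac{46605 + \left(3 + 2679\right)}{8715 + \left(4 - 3\right) \left(-84\right)} = \frac{46605 + 2682}{8715 + 1 \left(-84\right)} = \frac{49287}{8715 - 84} = \frac{49287}{8631} = 49287 \cdot \frac{1}{8631} = \frac{2347}{411}$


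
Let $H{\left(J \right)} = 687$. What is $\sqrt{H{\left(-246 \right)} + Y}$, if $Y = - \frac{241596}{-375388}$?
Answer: $\frac{2 \sqrt{1514063869734}}{93847} \approx 26.223$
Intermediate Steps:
$Y = \frac{60399}{93847}$ ($Y = \left(-241596\right) \left(- \frac{1}{375388}\right) = \frac{60399}{93847} \approx 0.64359$)
$\sqrt{H{\left(-246 \right)} + Y} = \sqrt{687 + \frac{60399}{93847}} = \sqrt{\frac{64533288}{93847}} = \frac{2 \sqrt{1514063869734}}{93847}$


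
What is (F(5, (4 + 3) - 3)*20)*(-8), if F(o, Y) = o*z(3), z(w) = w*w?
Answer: -7200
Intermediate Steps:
z(w) = w**2
F(o, Y) = 9*o (F(o, Y) = o*3**2 = o*9 = 9*o)
(F(5, (4 + 3) - 3)*20)*(-8) = ((9*5)*20)*(-8) = (45*20)*(-8) = 900*(-8) = -7200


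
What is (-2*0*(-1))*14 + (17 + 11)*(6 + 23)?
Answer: 812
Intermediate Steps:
(-2*0*(-1))*14 + (17 + 11)*(6 + 23) = (0*(-1))*14 + 28*29 = 0*14 + 812 = 0 + 812 = 812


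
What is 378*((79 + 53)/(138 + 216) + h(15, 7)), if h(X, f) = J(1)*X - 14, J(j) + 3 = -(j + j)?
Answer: -1976562/59 ≈ -33501.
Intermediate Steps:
J(j) = -3 - 2*j (J(j) = -3 - (j + j) = -3 - 2*j)
h(X, f) = -14 - 5*X (h(X, f) = (-3 - 2*1)*X - 14 = (-3 - 2)*X - 14 = -5*X - 14 = -14 - 5*X)
378*((79 + 53)/(138 + 216) + h(15, 7)) = 378*((79 + 53)/(138 + 216) + (-14 - 5*15)) = 378*(132/354 + (-14 - 75)) = 378*(132*(1/354) - 89) = 378*(22/59 - 89) = 378*(-5229/59) = -1976562/59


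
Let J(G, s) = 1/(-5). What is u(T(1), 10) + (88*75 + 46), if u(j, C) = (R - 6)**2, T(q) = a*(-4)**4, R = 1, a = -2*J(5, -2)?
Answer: 6671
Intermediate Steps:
J(G, s) = -1/5
a = 2/5 (a = -2*(-1/5) = 2/5 ≈ 0.40000)
T(q) = 512/5 (T(q) = (2/5)*(-4)**4 = (2/5)*256 = 512/5)
u(j, C) = 25 (u(j, C) = (1 - 6)**2 = (-5)**2 = 25)
u(T(1), 10) + (88*75 + 46) = 25 + (88*75 + 46) = 25 + (6600 + 46) = 25 + 6646 = 6671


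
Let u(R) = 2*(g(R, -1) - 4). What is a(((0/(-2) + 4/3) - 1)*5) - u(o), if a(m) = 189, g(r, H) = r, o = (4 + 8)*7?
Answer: 29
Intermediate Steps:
o = 84 (o = 12*7 = 84)
u(R) = -8 + 2*R (u(R) = 2*(R - 4) = 2*(-4 + R) = -8 + 2*R)
a(((0/(-2) + 4/3) - 1)*5) - u(o) = 189 - (-8 + 2*84) = 189 - (-8 + 168) = 189 - 1*160 = 189 - 160 = 29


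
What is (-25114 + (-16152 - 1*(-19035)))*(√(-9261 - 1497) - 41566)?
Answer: 924053746 - 22231*I*√10758 ≈ 9.2405e+8 - 2.3058e+6*I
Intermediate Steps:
(-25114 + (-16152 - 1*(-19035)))*(√(-9261 - 1497) - 41566) = (-25114 + (-16152 + 19035))*(√(-10758) - 41566) = (-25114 + 2883)*(I*√10758 - 41566) = -22231*(-41566 + I*√10758) = 924053746 - 22231*I*√10758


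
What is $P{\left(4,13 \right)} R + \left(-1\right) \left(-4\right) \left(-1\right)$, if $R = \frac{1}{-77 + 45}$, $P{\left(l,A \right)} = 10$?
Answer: $- \frac{69}{16} \approx -4.3125$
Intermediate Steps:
$R = - \frac{1}{32}$ ($R = \frac{1}{-32} = - \frac{1}{32} \approx -0.03125$)
$P{\left(4,13 \right)} R + \left(-1\right) \left(-4\right) \left(-1\right) = 10 \left(- \frac{1}{32}\right) + \left(-1\right) \left(-4\right) \left(-1\right) = - \frac{5}{16} + 4 \left(-1\right) = - \frac{5}{16} - 4 = - \frac{69}{16}$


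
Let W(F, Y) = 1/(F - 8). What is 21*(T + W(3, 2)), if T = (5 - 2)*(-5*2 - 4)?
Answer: -4431/5 ≈ -886.20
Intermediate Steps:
W(F, Y) = 1/(-8 + F)
T = -42 (T = 3*(-10 - 4) = 3*(-14) = -42)
21*(T + W(3, 2)) = 21*(-42 + 1/(-8 + 3)) = 21*(-42 + 1/(-5)) = 21*(-42 - ⅕) = 21*(-211/5) = -4431/5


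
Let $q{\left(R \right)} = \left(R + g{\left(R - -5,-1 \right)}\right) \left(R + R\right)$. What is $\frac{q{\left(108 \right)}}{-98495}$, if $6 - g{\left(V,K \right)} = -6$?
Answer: $- \frac{5184}{19699} \approx -0.26316$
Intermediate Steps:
$g{\left(V,K \right)} = 12$ ($g{\left(V,K \right)} = 6 - -6 = 6 + 6 = 12$)
$q{\left(R \right)} = 2 R \left(12 + R\right)$ ($q{\left(R \right)} = \left(R + 12\right) \left(R + R\right) = \left(12 + R\right) 2 R = 2 R \left(12 + R\right)$)
$\frac{q{\left(108 \right)}}{-98495} = \frac{2 \cdot 108 \left(12 + 108\right)}{-98495} = 2 \cdot 108 \cdot 120 \left(- \frac{1}{98495}\right) = 25920 \left(- \frac{1}{98495}\right) = - \frac{5184}{19699}$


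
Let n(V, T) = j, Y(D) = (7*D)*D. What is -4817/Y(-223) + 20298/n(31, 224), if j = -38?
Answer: -3532988870/6613957 ≈ -534.17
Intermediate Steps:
Y(D) = 7*D**2
n(V, T) = -38
-4817/Y(-223) + 20298/n(31, 224) = -4817/(7*(-223)**2) + 20298/(-38) = -4817/(7*49729) + 20298*(-1/38) = -4817/348103 - 10149/19 = -3532988870/6613957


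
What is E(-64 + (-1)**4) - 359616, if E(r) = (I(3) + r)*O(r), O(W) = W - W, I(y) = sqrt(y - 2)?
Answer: -359616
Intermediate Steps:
I(y) = sqrt(-2 + y)
O(W) = 0
E(r) = 0 (E(r) = (sqrt(-2 + 3) + r)*0 = (sqrt(1) + r)*0 = (1 + r)*0 = 0)
E(-64 + (-1)**4) - 359616 = 0 - 359616 = -359616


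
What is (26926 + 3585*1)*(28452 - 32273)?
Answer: -116582531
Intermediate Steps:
(26926 + 3585*1)*(28452 - 32273) = (26926 + 3585)*(-3821) = 30511*(-3821) = -116582531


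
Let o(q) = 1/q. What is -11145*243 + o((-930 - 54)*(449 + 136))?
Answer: -1558968395401/575640 ≈ -2.7082e+6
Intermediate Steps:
-11145*243 + o((-930 - 54)*(449 + 136)) = -11145*243 + 1/((-930 - 54)*(449 + 136)) = -2708235 + 1/(-984*585) = -2708235 + 1/(-575640) = -2708235 - 1/575640 = -1558968395401/575640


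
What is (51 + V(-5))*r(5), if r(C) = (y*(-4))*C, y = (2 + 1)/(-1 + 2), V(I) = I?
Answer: -2760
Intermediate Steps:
y = 3 (y = 3/1 = 3*1 = 3)
r(C) = -12*C (r(C) = (3*(-4))*C = -12*C)
(51 + V(-5))*r(5) = (51 - 5)*(-12*5) = 46*(-60) = -2760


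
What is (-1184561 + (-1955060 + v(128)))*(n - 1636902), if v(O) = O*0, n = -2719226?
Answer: 13676590947488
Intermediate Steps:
v(O) = 0
(-1184561 + (-1955060 + v(128)))*(n - 1636902) = (-1184561 + (-1955060 + 0))*(-2719226 - 1636902) = (-1184561 - 1955060)*(-4356128) = -3139621*(-4356128) = 13676590947488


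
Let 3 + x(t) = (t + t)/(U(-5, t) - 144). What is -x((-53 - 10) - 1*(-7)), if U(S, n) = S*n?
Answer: 65/17 ≈ 3.8235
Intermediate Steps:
x(t) = -3 + 2*t/(-144 - 5*t) (x(t) = -3 + (t + t)/(-5*t - 144) = -3 + (2*t)/(-144 - 5*t) = -3 + 2*t/(-144 - 5*t))
-x((-53 - 10) - 1*(-7)) = -(-432 - 17*((-53 - 10) - 1*(-7)))/(144 + 5*((-53 - 10) - 1*(-7))) = -(-432 - 17*(-63 + 7))/(144 + 5*(-63 + 7)) = -(-432 - 17*(-56))/(144 + 5*(-56)) = -(-432 + 952)/(144 - 280) = -520/(-136) = -(-1)*520/136 = -1*(-65/17) = 65/17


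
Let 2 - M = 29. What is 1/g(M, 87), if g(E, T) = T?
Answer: 1/87 ≈ 0.011494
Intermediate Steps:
M = -27 (M = 2 - 1*29 = 2 - 29 = -27)
1/g(M, 87) = 1/87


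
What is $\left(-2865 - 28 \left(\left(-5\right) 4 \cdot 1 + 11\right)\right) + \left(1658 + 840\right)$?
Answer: $-115$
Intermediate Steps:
$\left(-2865 - 28 \left(\left(-5\right) 4 \cdot 1 + 11\right)\right) + \left(1658 + 840\right) = \left(-2865 - 28 \left(\left(-20\right) 1 + 11\right)\right) + 2498 = \left(-2865 - 28 \left(-20 + 11\right)\right) + 2498 = \left(-2865 - -252\right) + 2498 = \left(-2865 + 252\right) + 2498 = -2613 + 2498 = -115$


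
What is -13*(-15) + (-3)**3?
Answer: 168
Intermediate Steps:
-13*(-15) + (-3)**3 = 195 - 27 = 168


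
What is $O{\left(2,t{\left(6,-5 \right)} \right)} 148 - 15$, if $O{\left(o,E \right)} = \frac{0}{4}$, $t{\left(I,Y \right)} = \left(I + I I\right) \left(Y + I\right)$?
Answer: $-15$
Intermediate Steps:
$t{\left(I,Y \right)} = \left(I + Y\right) \left(I + I^{2}\right)$ ($t{\left(I,Y \right)} = \left(I + I^{2}\right) \left(I + Y\right) = \left(I + Y\right) \left(I + I^{2}\right)$)
$O{\left(o,E \right)} = 0$ ($O{\left(o,E \right)} = 0 \cdot \frac{1}{4} = 0$)
$O{\left(2,t{\left(6,-5 \right)} \right)} 148 - 15 = 0 \cdot 148 - 15 = 0 - 15 = -15$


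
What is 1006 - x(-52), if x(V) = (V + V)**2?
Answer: -9810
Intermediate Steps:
x(V) = 4*V**2 (x(V) = (2*V)**2 = 4*V**2)
1006 - x(-52) = 1006 - 4*(-52)**2 = 1006 - 4*2704 = 1006 - 1*10816 = 1006 - 10816 = -9810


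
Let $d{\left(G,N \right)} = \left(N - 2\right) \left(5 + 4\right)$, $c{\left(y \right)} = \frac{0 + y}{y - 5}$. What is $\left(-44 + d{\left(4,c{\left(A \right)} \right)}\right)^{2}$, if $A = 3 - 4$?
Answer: $\frac{14641}{4} \approx 3660.3$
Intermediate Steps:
$A = -1$ ($A = 3 - 4 = -1$)
$c{\left(y \right)} = \frac{y}{-5 + y}$
$d{\left(G,N \right)} = -18 + 9 N$ ($d{\left(G,N \right)} = \left(-2 + N\right) 9 = -18 + 9 N$)
$\left(-44 + d{\left(4,c{\left(A \right)} \right)}\right)^{2} = \left(-44 - \left(18 - 9 \left(- \frac{1}{-5 - 1}\right)\right)\right)^{2} = \left(-44 - \left(18 - 9 \left(- \frac{1}{-6}\right)\right)\right)^{2} = \left(-44 - \left(18 - 9 \left(\left(-1\right) \left(- \frac{1}{6}\right)\right)\right)\right)^{2} = \left(-44 + \left(-18 + 9 \cdot \frac{1}{6}\right)\right)^{2} = \left(-44 + \left(-18 + \frac{3}{2}\right)\right)^{2} = \left(-44 - \frac{33}{2}\right)^{2} = \left(- \frac{121}{2}\right)^{2} = \frac{14641}{4}$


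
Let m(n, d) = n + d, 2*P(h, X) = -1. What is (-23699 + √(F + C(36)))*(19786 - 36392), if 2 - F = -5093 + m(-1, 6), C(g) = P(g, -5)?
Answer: 393545594 - 24909*√2262 ≈ 3.9236e+8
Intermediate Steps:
P(h, X) = -½ (P(h, X) = (½)*(-1) = -½)
C(g) = -½
m(n, d) = d + n
F = 5090 (F = 2 - (-5093 + (6 - 1)) = 2 - (-5093 + 5) = 2 - 1*(-5088) = 2 + 5088 = 5090)
(-23699 + √(F + C(36)))*(19786 - 36392) = (-23699 + √(5090 - ½))*(19786 - 36392) = (-23699 + √(10179/2))*(-16606) = (-23699 + 3*√2262/2)*(-16606) = 393545594 - 24909*√2262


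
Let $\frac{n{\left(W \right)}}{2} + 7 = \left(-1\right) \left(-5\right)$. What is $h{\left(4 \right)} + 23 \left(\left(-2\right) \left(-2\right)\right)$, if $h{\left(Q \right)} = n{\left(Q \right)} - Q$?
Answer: $84$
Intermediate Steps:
$n{\left(W \right)} = -4$ ($n{\left(W \right)} = -14 + 2 \left(\left(-1\right) \left(-5\right)\right) = -14 + 2 \cdot 5 = -14 + 10 = -4$)
$h{\left(Q \right)} = -4 - Q$
$h{\left(4 \right)} + 23 \left(\left(-2\right) \left(-2\right)\right) = \left(-4 - 4\right) + 23 \left(\left(-2\right) \left(-2\right)\right) = \left(-4 - 4\right) + 23 \cdot 4 = -8 + 92 = 84$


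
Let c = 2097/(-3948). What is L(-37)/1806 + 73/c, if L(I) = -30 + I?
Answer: -19282849/140266 ≈ -137.47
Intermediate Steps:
c = -699/1316 (c = 2097*(-1/3948) = -699/1316 ≈ -0.53115)
L(-37)/1806 + 73/c = (-30 - 37)/1806 + 73/(-699/1316) = -67*1/1806 + 73*(-1316/699) = -67/1806 - 96068/699 = -19282849/140266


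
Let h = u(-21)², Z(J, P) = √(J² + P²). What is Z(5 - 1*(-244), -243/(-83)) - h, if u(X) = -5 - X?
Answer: -256 + 3*√47464882/83 ≈ -6.9828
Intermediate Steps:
h = 256 (h = (-5 - 1*(-21))² = (-5 + 21)² = 16² = 256)
Z(5 - 1*(-244), -243/(-83)) - h = √((5 - 1*(-244))² + (-243/(-83))²) - 1*256 = √((5 + 244)² + (-243*(-1/83))²) - 256 = √(249² + (243/83)²) - 256 = √(62001 + 59049/6889) - 256 = √(427183938/6889) - 256 = 3*√47464882/83 - 256 = -256 + 3*√47464882/83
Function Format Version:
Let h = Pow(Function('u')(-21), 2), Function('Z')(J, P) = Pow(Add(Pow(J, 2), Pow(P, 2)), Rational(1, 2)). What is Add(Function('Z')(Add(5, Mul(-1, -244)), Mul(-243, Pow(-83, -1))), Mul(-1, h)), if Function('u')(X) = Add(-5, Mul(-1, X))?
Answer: Add(-256, Mul(Rational(3, 83), Pow(47464882, Rational(1, 2)))) ≈ -6.9828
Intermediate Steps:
h = 256 (h = Pow(Add(-5, Mul(-1, -21)), 2) = Pow(Add(-5, 21), 2) = Pow(16, 2) = 256)
Add(Function('Z')(Add(5, Mul(-1, -244)), Mul(-243, Pow(-83, -1))), Mul(-1, h)) = Add(Pow(Add(Pow(Add(5, Mul(-1, -244)), 2), Pow(Mul(-243, Pow(-83, -1)), 2)), Rational(1, 2)), Mul(-1, 256)) = Add(Pow(Add(Pow(Add(5, 244), 2), Pow(Mul(-243, Rational(-1, 83)), 2)), Rational(1, 2)), -256) = Add(Pow(Add(Pow(249, 2), Pow(Rational(243, 83), 2)), Rational(1, 2)), -256) = Add(Pow(Add(62001, Rational(59049, 6889)), Rational(1, 2)), -256) = Add(Pow(Rational(427183938, 6889), Rational(1, 2)), -256) = Add(Mul(Rational(3, 83), Pow(47464882, Rational(1, 2))), -256) = Add(-256, Mul(Rational(3, 83), Pow(47464882, Rational(1, 2))))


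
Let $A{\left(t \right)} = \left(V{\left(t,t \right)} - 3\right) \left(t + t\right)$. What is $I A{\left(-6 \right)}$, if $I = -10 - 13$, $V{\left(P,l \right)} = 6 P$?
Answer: $-10764$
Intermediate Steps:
$A{\left(t \right)} = 2 t \left(-3 + 6 t\right)$ ($A{\left(t \right)} = \left(6 t - 3\right) \left(t + t\right) = \left(-3 + 6 t\right) 2 t = 2 t \left(-3 + 6 t\right)$)
$I = -23$ ($I = -10 - 13 = -23$)
$I A{\left(-6 \right)} = - 23 \cdot 6 \left(-6\right) \left(-1 + 2 \left(-6\right)\right) = - 23 \cdot 6 \left(-6\right) \left(-1 - 12\right) = - 23 \cdot 6 \left(-6\right) \left(-13\right) = \left(-23\right) 468 = -10764$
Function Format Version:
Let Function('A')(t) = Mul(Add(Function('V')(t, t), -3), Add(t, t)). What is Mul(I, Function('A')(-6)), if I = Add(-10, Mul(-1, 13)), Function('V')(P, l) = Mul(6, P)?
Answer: -10764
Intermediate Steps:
Function('A')(t) = Mul(2, t, Add(-3, Mul(6, t))) (Function('A')(t) = Mul(Add(Mul(6, t), -3), Add(t, t)) = Mul(Add(-3, Mul(6, t)), Mul(2, t)) = Mul(2, t, Add(-3, Mul(6, t))))
I = -23 (I = Add(-10, -13) = -23)
Mul(I, Function('A')(-6)) = Mul(-23, Mul(6, -6, Add(-1, Mul(2, -6)))) = Mul(-23, Mul(6, -6, Add(-1, -12))) = Mul(-23, Mul(6, -6, -13)) = Mul(-23, 468) = -10764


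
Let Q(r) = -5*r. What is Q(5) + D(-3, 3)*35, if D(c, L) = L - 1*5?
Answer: -95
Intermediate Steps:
D(c, L) = -5 + L (D(c, L) = L - 5 = -5 + L)
Q(5) + D(-3, 3)*35 = -5*5 + (-5 + 3)*35 = -25 - 2*35 = -25 - 70 = -95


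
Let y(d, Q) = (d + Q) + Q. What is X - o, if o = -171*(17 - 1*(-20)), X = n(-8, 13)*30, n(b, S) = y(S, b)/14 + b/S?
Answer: 573492/91 ≈ 6302.1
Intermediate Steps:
y(d, Q) = d + 2*Q (y(d, Q) = (Q + d) + Q = d + 2*Q)
n(b, S) = b/7 + S/14 + b/S (n(b, S) = (S + 2*b)/14 + b/S = (S + 2*b)*(1/14) + b/S = (b/7 + S/14) + b/S = b/7 + S/14 + b/S)
X = -2265/91 (X = ((1/7)*(-8) + (1/14)*13 - 8/13)*30 = (-8/7 + 13/14 - 8*1/13)*30 = (-8/7 + 13/14 - 8/13)*30 = -151/182*30 = -2265/91 ≈ -24.890)
o = -6327 (o = -171*(17 + 20) = -171*37 = -6327)
X - o = -2265/91 - 1*(-6327) = -2265/91 + 6327 = 573492/91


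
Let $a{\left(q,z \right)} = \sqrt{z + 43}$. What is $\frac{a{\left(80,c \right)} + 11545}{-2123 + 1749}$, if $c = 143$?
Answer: $- \frac{11545}{374} - \frac{\sqrt{186}}{374} \approx -30.905$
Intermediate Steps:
$a{\left(q,z \right)} = \sqrt{43 + z}$
$\frac{a{\left(80,c \right)} + 11545}{-2123 + 1749} = \frac{\sqrt{43 + 143} + 11545}{-2123 + 1749} = \frac{\sqrt{186} + 11545}{-374} = \left(11545 + \sqrt{186}\right) \left(- \frac{1}{374}\right) = - \frac{11545}{374} - \frac{\sqrt{186}}{374}$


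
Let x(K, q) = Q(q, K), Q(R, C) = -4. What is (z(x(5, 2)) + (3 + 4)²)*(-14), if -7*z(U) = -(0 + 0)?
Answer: -686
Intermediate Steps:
x(K, q) = -4
z(U) = 0 (z(U) = -(-1)*(0 + 0)/7 = -(-1)*0/7 = -⅐*0 = 0)
(z(x(5, 2)) + (3 + 4)²)*(-14) = (0 + (3 + 4)²)*(-14) = (0 + 7²)*(-14) = (0 + 49)*(-14) = 49*(-14) = -686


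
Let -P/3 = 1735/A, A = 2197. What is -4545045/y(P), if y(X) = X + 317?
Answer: -9985463865/691244 ≈ -14446.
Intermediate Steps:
P = -5205/2197 ≈ -2.3691
y(X) = 317 + X
-4545045/y(P) = -4545045/(317 - 5205/2197) = -4545045/691244/2197 = -4545045*2197/691244 = -9985463865/691244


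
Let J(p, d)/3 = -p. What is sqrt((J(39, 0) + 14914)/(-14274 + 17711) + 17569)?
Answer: 15*sqrt(922635154)/3437 ≈ 132.56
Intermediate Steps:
J(p, d) = -3*p (J(p, d) = 3*(-p) = -3*p)
sqrt((J(39, 0) + 14914)/(-14274 + 17711) + 17569) = sqrt((-3*39 + 14914)/(-14274 + 17711) + 17569) = sqrt((-117 + 14914)/3437 + 17569) = sqrt(14797*(1/3437) + 17569) = sqrt(14797/3437 + 17569) = sqrt(60399450/3437) = 15*sqrt(922635154)/3437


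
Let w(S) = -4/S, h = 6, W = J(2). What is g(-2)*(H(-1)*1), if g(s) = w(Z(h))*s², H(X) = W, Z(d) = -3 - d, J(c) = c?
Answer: 32/9 ≈ 3.5556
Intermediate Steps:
W = 2
H(X) = 2
g(s) = 4*s²/9 (g(s) = (-4/(-3 - 1*6))*s² = (-4/(-3 - 6))*s² = (-4/(-9))*s² = (-4*(-⅑))*s² = 4*s²/9)
g(-2)*(H(-1)*1) = ((4/9)*(-2)²)*(2*1) = ((4/9)*4)*2 = (16/9)*2 = 32/9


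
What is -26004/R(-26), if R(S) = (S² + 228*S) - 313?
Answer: 8668/1855 ≈ 4.6728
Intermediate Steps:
R(S) = -313 + S² + 228*S
-26004/R(-26) = -26004/(-313 + (-26)² + 228*(-26)) = -26004/(-313 + 676 - 5928) = -26004/(-5565) = -26004*(-1/5565) = 8668/1855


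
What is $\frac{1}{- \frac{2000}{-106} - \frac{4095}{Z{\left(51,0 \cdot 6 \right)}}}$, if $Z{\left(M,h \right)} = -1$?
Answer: $\frac{53}{218035} \approx 0.00024308$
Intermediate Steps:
$\frac{1}{- \frac{2000}{-106} - \frac{4095}{Z{\left(51,0 \cdot 6 \right)}}} = \frac{1}{- \frac{2000}{-106} - \frac{4095}{-1}} = \frac{1}{\left(-2000\right) \left(- \frac{1}{106}\right) - -4095} = \frac{1}{\frac{1000}{53} + 4095} = \frac{1}{\frac{218035}{53}} = \frac{53}{218035}$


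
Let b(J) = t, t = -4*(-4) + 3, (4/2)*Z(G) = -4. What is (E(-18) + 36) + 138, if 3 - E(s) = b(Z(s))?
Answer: 158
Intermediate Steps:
Z(G) = -2 (Z(G) = (1/2)*(-4) = -2)
t = 19 (t = 16 + 3 = 19)
b(J) = 19
E(s) = -16 (E(s) = 3 - 1*19 = 3 - 19 = -16)
(E(-18) + 36) + 138 = (-16 + 36) + 138 = 20 + 138 = 158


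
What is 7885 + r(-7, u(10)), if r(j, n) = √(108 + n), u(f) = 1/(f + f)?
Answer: 7885 + √10805/10 ≈ 7895.4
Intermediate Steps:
u(f) = 1/(2*f)
7885 + r(-7, u(10)) = 7885 + √(108 + (½)/10) = 7885 + √(108 + (½)*(⅒)) = 7885 + √(108 + 1/20) = 7885 + √(2161/20) = 7885 + √10805/10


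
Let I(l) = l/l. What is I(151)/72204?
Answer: 1/72204 ≈ 1.3850e-5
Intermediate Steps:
I(l) = 1
I(151)/72204 = 1/72204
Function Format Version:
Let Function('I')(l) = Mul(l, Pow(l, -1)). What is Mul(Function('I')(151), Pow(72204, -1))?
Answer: Rational(1, 72204) ≈ 1.3850e-5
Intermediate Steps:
Function('I')(l) = 1
Mul(Function('I')(151), Pow(72204, -1)) = Mul(1, Pow(72204, -1)) = Mul(1, Rational(1, 72204)) = Rational(1, 72204)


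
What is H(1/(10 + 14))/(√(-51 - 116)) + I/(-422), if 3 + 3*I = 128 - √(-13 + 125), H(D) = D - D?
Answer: -125/1266 + 2*√7/633 ≈ -0.090377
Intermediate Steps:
H(D) = 0
I = 125/3 - 4*√7/3 (I = -1 + (128 - √(-13 + 125))/3 = -1 + (128 - √112)/3 = -1 + (128 - 4*√7)/3 = -1 + (128/3 - 4*√7/3) = 125/3 - 4*√7/3 ≈ 38.139)
H(1/(10 + 14))/(√(-51 - 116)) + I/(-422) = 0/(√(-51 - 116)) + (125/3 - 4*√7/3)/(-422) = 0/(√(-167)) + (125/3 - 4*√7/3)*(-1/422) = 0/((I*√167)) + (-125/1266 + 2*√7/633) = 0*(-I*√167/167) + (-125/1266 + 2*√7/633) = 0 + (-125/1266 + 2*√7/633) = -125/1266 + 2*√7/633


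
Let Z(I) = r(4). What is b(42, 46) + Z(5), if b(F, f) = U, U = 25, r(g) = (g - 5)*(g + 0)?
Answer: 21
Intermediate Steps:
r(g) = g*(-5 + g) (r(g) = (-5 + g)*g = g*(-5 + g))
Z(I) = -4 (Z(I) = 4*(-5 + 4) = 4*(-1) = -4)
b(F, f) = 25
b(42, 46) + Z(5) = 25 - 4 = 21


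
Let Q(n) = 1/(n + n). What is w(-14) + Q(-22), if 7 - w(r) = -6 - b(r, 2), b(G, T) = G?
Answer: -45/44 ≈ -1.0227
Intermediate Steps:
Q(n) = 1/(2*n)
w(r) = 13 + r (w(r) = 7 - (-6 - r) = 7 + (6 + r) = 13 + r)
w(-14) + Q(-22) = (13 - 14) + (1/2)/(-22) = -1 + (1/2)*(-1/22) = -1 - 1/44 = -45/44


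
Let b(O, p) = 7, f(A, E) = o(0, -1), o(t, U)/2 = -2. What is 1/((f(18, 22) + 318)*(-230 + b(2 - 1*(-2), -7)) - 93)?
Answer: -1/70115 ≈ -1.4262e-5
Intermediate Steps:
o(t, U) = -4 (o(t, U) = 2*(-2) = -4)
f(A, E) = -4
1/((f(18, 22) + 318)*(-230 + b(2 - 1*(-2), -7)) - 93) = 1/((-4 + 318)*(-230 + 7) - 93) = 1/(314*(-223) - 93) = 1/(-70022 - 93) = 1/(-70115) = -1/70115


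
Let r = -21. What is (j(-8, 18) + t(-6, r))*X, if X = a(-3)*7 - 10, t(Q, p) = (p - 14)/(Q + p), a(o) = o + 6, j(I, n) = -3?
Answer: -506/27 ≈ -18.741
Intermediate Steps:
a(o) = 6 + o
t(Q, p) = (-14 + p)/(Q + p)
X = 11 (X = (6 - 3)*7 - 10 = 3*7 - 10 = 21 - 10 = 11)
(j(-8, 18) + t(-6, r))*X = (-3 + (-14 - 21)/(-6 - 21))*11 = (-3 - 35/(-27))*11 = (-3 - 1/27*(-35))*11 = (-3 + 35/27)*11 = -46/27*11 = -506/27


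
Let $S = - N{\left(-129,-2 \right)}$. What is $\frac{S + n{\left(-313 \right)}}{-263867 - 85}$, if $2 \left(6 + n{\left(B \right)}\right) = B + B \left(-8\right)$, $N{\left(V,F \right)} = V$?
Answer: $- \frac{2437}{527904} \approx -0.0046164$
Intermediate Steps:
$n{\left(B \right)} = -6 - \frac{7 B}{2}$ ($n{\left(B \right)} = -6 + \frac{B + B \left(-8\right)}{2} = -6 + \frac{B - 8 B}{2} = -6 + \frac{\left(-7\right) B}{2} = -6 - \frac{7 B}{2}$)
$S = 129$ ($S = \left(-1\right) \left(-129\right) = 129$)
$\frac{S + n{\left(-313 \right)}}{-263867 - 85} = \frac{129 - - \frac{2179}{2}}{-263867 - 85} = \frac{129 + \left(-6 + \frac{2191}{2}\right)}{-263952} = \left(129 + \frac{2179}{2}\right) \left(- \frac{1}{263952}\right) = \frac{2437}{2} \left(- \frac{1}{263952}\right) = - \frac{2437}{527904}$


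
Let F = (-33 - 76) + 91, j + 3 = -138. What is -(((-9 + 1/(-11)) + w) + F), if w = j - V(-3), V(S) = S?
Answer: 1816/11 ≈ 165.09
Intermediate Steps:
j = -141 (j = -3 - 138 = -141)
w = -138 (w = -141 - 1*(-3) = -141 + 3 = -138)
F = -18 (F = -109 + 91 = -18)
-(((-9 + 1/(-11)) + w) + F) = -(((-9 + 1/(-11)) - 138) - 18) = -(((-9 - 1/11) - 138) - 18) = -((-100/11 - 138) - 18) = -(-1618/11 - 18) = -1*(-1816/11) = 1816/11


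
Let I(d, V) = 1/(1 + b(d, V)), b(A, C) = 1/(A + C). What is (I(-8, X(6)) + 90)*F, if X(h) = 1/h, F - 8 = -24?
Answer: -59792/41 ≈ -1458.3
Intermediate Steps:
F = -16 (F = 8 - 24 = -16)
I(d, V) = 1/(1 + 1/(V + d)) (I(d, V) = 1/(1 + 1/(d + V)) = 1/(1 + 1/(V + d)))
(I(-8, X(6)) + 90)*F = ((1/6 - 8)/(1 + 1/6 - 8) + 90)*(-16) = (-47/6/(-41/6) + 90)*(-16) = (-6/41*(-47/6) + 90)*(-16) = (47/41 + 90)*(-16) = (3737/41)*(-16) = -59792/41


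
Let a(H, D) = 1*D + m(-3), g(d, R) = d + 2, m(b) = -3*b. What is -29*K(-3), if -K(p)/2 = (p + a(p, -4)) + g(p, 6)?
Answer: 58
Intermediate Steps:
m(b) = -3*b
g(d, R) = 2 + d
a(H, D) = 9 + D (a(H, D) = 1*D - 3*(-3) = D + 9 = 9 + D)
K(p) = -14 - 4*p (K(p) = -2*((p + (9 - 4)) + (2 + p)) = -2*((p + 5) + (2 + p)) = -2*((5 + p) + (2 + p)) = -2*(7 + 2*p) = -14 - 4*p)
-29*K(-3) = -29*(-14 - 4*(-3)) = -29*(-14 + 12) = -29*(-2) = 58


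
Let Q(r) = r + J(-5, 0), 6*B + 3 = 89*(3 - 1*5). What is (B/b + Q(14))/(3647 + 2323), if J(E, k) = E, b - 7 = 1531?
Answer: 82871/55091160 ≈ 0.0015043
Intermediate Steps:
b = 1538 (b = 7 + 1531 = 1538)
B = -181/6 (B = -1/2 + (89*(3 - 1*5))/6 = -1/2 + (89*(3 - 5))/6 = -1/2 + (89*(-2))/6 = -1/2 + (1/6)*(-178) = -1/2 - 89/3 = -181/6 ≈ -30.167)
Q(r) = -5 + r (Q(r) = r - 5 = -5 + r)
(B/b + Q(14))/(3647 + 2323) = (-181/6/1538 + (-5 + 14))/(3647 + 2323) = (-181/6*1/1538 + 9)/5970 = (-181/9228 + 9)*(1/5970) = (82871/9228)*(1/5970) = 82871/55091160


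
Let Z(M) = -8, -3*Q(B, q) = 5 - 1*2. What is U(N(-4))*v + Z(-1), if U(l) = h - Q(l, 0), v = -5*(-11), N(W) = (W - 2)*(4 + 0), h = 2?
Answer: 157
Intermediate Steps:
Q(B, q) = -1 (Q(B, q) = -(5 - 1*2)/3 = -(5 - 2)/3 = -⅓*3 = -1)
N(W) = -8 + 4*W (N(W) = (-2 + W)*4 = -8 + 4*W)
v = 55
U(l) = 3 (U(l) = 2 - 1*(-1) = 2 + 1 = 3)
U(N(-4))*v + Z(-1) = 3*55 - 8 = 165 - 8 = 157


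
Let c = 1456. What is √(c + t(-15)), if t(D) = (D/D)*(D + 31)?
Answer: 8*√23 ≈ 38.367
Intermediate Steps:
t(D) = 31 + D (t(D) = 1*(31 + D) = 31 + D)
√(c + t(-15)) = √(1456 + (31 - 15)) = √(1456 + 16) = √1472 = 8*√23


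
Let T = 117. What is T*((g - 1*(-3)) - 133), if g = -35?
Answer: -19305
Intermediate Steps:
T*((g - 1*(-3)) - 133) = 117*((-35 - 1*(-3)) - 133) = 117*((-35 + 3) - 133) = 117*(-32 - 133) = 117*(-165) = -19305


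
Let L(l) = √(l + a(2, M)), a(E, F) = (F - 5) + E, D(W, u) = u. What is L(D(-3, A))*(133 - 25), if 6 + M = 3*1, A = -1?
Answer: 108*I*√7 ≈ 285.74*I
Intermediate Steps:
M = -3 (M = -6 + 3*1 = -6 + 3 = -3)
a(E, F) = -5 + E + F (a(E, F) = (-5 + F) + E = -5 + E + F)
L(l) = √(-6 + l) (L(l) = √(l + (-5 + 2 - 3)) = √(l - 6) = √(-6 + l))
L(D(-3, A))*(133 - 25) = √(-6 - 1)*(133 - 25) = √(-7)*108 = (I*√7)*108 = 108*I*√7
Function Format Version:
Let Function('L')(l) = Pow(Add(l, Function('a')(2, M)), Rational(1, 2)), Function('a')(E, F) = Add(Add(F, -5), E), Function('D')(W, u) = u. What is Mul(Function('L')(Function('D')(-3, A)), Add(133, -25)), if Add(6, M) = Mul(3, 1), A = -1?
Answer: Mul(108, I, Pow(7, Rational(1, 2))) ≈ Mul(285.74, I)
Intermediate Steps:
M = -3 (M = Add(-6, Mul(3, 1)) = Add(-6, 3) = -3)
Function('a')(E, F) = Add(-5, E, F) (Function('a')(E, F) = Add(Add(-5, F), E) = Add(-5, E, F))
Function('L')(l) = Pow(Add(-6, l), Rational(1, 2)) (Function('L')(l) = Pow(Add(l, Add(-5, 2, -3)), Rational(1, 2)) = Pow(Add(l, -6), Rational(1, 2)) = Pow(Add(-6, l), Rational(1, 2)))
Mul(Function('L')(Function('D')(-3, A)), Add(133, -25)) = Mul(Pow(Add(-6, -1), Rational(1, 2)), Add(133, -25)) = Mul(Pow(-7, Rational(1, 2)), 108) = Mul(Mul(I, Pow(7, Rational(1, 2))), 108) = Mul(108, I, Pow(7, Rational(1, 2)))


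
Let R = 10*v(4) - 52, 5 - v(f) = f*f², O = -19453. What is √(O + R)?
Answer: I*√20095 ≈ 141.76*I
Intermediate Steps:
v(f) = 5 - f³ (v(f) = 5 - f*f² = 5 - f³)
R = -642 (R = 10*(5 - 1*4³) - 52 = 10*(5 - 1*64) - 52 = 10*(5 - 64) - 52 = 10*(-59) - 52 = -590 - 52 = -642)
√(O + R) = √(-19453 - 642) = √(-20095) = I*√20095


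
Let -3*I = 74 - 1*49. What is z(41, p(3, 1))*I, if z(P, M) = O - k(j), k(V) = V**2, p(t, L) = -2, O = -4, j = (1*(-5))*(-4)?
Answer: 10100/3 ≈ 3366.7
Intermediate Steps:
j = 20 (j = -5*(-4) = 20)
z(P, M) = -404 (z(P, M) = -4 - 1*20**2 = -4 - 1*400 = -4 - 400 = -404)
I = -25/3 (I = -(74 - 1*49)/3 = -(74 - 49)/3 = -1/3*25 = -25/3 ≈ -8.3333)
z(41, p(3, 1))*I = -404*(-25/3) = 10100/3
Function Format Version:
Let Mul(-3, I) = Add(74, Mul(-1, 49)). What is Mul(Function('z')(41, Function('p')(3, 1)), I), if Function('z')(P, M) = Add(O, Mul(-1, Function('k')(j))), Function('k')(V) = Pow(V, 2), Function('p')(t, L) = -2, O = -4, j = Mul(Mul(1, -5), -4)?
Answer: Rational(10100, 3) ≈ 3366.7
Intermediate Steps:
j = 20 (j = Mul(-5, -4) = 20)
Function('z')(P, M) = -404 (Function('z')(P, M) = Add(-4, Mul(-1, Pow(20, 2))) = Add(-4, Mul(-1, 400)) = Add(-4, -400) = -404)
I = Rational(-25, 3) (I = Mul(Rational(-1, 3), Add(74, Mul(-1, 49))) = Mul(Rational(-1, 3), Add(74, -49)) = Mul(Rational(-1, 3), 25) = Rational(-25, 3) ≈ -8.3333)
Mul(Function('z')(41, Function('p')(3, 1)), I) = Mul(-404, Rational(-25, 3)) = Rational(10100, 3)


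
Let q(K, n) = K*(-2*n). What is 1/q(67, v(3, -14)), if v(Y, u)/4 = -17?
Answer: 1/9112 ≈ 0.00010975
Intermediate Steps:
v(Y, u) = -68 (v(Y, u) = 4*(-17) = -68)
q(K, n) = -2*K*n
1/q(67, v(3, -14)) = 1/(-2*67*(-68)) = 1/9112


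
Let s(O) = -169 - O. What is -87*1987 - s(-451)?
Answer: -173151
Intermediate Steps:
-87*1987 - s(-451) = -87*1987 - (-169 - 1*(-451)) = -172869 - (-169 + 451) = -172869 - 1*282 = -172869 - 282 = -173151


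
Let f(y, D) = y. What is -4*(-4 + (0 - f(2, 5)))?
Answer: 24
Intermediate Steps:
-4*(-4 + (0 - f(2, 5))) = -4*(-4 + (0 - 1*2)) = -4*(-4 + (0 - 2)) = -4*(-4 - 2) = -4*(-6) = 24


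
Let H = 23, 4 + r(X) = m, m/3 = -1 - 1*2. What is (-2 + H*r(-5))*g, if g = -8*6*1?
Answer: 14448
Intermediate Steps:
m = -9 (m = 3*(-1 - 1*2) = 3*(-1 - 2) = 3*(-3) = -9)
r(X) = -13 (r(X) = -4 - 9 = -13)
g = -48 (g = -48*1 = -48)
(-2 + H*r(-5))*g = (-2 + 23*(-13))*(-48) = (-2 - 299)*(-48) = -301*(-48) = 14448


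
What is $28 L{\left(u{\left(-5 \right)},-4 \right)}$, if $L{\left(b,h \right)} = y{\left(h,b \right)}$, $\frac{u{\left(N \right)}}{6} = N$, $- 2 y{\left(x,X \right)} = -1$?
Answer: $14$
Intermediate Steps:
$y{\left(x,X \right)} = \frac{1}{2}$ ($y{\left(x,X \right)} = \left(- \frac{1}{2}\right) \left(-1\right) = \frac{1}{2}$)
$u{\left(N \right)} = 6 N$
$L{\left(b,h \right)} = \frac{1}{2}$
$28 L{\left(u{\left(-5 \right)},-4 \right)} = 28 \cdot \frac{1}{2} = 14$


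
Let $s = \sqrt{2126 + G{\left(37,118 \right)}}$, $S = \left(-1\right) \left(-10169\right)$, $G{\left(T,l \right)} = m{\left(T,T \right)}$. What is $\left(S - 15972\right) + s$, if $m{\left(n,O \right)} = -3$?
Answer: $-5803 + \sqrt{2123} \approx -5756.9$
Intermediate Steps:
$G{\left(T,l \right)} = -3$
$S = 10169$
$s = \sqrt{2123}$ ($s = \sqrt{2126 - 3} = \sqrt{2123} \approx 46.076$)
$\left(S - 15972\right) + s = \left(10169 - 15972\right) + \sqrt{2123} = -5803 + \sqrt{2123}$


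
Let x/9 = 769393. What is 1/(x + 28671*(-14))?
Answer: 1/6523143 ≈ 1.5330e-7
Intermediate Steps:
x = 6924537 (x = 9*769393 = 6924537)
1/(x + 28671*(-14)) = 1/(6924537 + 28671*(-14)) = 1/(6924537 - 401394) = 1/6523143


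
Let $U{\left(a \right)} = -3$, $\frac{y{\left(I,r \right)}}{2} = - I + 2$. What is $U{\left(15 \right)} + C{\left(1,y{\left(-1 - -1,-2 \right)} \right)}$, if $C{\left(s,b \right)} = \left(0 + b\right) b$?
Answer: $13$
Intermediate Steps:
$y{\left(I,r \right)} = 4 - 2 I$ ($y{\left(I,r \right)} = 2 \left(- I + 2\right) = 2 \left(2 - I\right) = 4 - 2 I$)
$C{\left(s,b \right)} = b^{2}$ ($C{\left(s,b \right)} = b b = b^{2}$)
$U{\left(15 \right)} + C{\left(1,y{\left(-1 - -1,-2 \right)} \right)} = -3 + \left(4 - 2 \left(-1 - -1\right)\right)^{2} = -3 + \left(4 - 2 \left(-1 + 1\right)\right)^{2} = -3 + \left(4 - 0\right)^{2} = -3 + \left(4 + 0\right)^{2} = -3 + 4^{2} = -3 + 16 = 13$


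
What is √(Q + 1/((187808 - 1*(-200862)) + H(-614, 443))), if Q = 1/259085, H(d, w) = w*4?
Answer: √65704635044685390/101157665570 ≈ 0.0025340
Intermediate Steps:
H(d, w) = 4*w
Q = 1/259085 ≈ 3.8597e-6
√(Q + 1/((187808 - 1*(-200862)) + H(-614, 443))) = √(1/259085 + 1/((187808 - 1*(-200862)) + 4*443)) = √(1/259085 + 1/((187808 + 200862) + 1772)) = √(1/259085 + 1/(388670 + 1772)) = √(1/259085 + 1/390442) = √(649527/101157665570) = √65704635044685390/101157665570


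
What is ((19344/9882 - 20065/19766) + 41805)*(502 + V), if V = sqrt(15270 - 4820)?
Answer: 341604929599889/16277301 + 6804879075695*sqrt(418)/32554602 ≈ 2.5260e+7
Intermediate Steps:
V = 5*sqrt(418) (V = sqrt(10450) = 5*sqrt(418) ≈ 102.23)
((19344/9882 - 20065/19766) + 41805)*(502 + V) = ((19344/9882 - 20065/19766) + 41805)*(502 + 5*sqrt(418)) = ((19344*(1/9882) - 20065*1/19766) + 41805)*(502 + 5*sqrt(418)) = ((3224/1647 - 20065/19766) + 41805)*(502 + 5*sqrt(418)) = (30678529/32554602 + 41805)*(502 + 5*sqrt(418)) = 1360975815139*(502 + 5*sqrt(418))/32554602 = 341604929599889/16277301 + 6804879075695*sqrt(418)/32554602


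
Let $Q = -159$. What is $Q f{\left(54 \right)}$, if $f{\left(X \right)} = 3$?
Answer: $-477$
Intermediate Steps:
$Q f{\left(54 \right)} = \left(-159\right) 3 = -477$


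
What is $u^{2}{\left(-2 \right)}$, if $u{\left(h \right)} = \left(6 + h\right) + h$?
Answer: $4$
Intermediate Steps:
$u{\left(h \right)} = 6 + 2 h$
$u^{2}{\left(-2 \right)} = \left(6 + 2 \left(-2\right)\right)^{2} = \left(6 - 4\right)^{2} = 2^{2} = 4$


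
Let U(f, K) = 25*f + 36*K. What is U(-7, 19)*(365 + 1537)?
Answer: 968118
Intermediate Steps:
U(-7, 19)*(365 + 1537) = (25*(-7) + 36*19)*(365 + 1537) = (-175 + 684)*1902 = 509*1902 = 968118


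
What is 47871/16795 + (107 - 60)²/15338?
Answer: 771345553/257601710 ≈ 2.9943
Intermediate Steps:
47871/16795 + (107 - 60)²/15338 = 47871*(1/16795) + 47²*(1/15338) = 47871/16795 + 2209*(1/15338) = 47871/16795 + 2209/15338 = 771345553/257601710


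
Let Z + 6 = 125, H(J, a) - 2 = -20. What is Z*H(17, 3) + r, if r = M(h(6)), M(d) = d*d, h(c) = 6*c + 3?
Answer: -621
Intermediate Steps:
h(c) = 3 + 6*c
M(d) = d²
r = 1521 (r = (3 + 6*6)² = (3 + 36)² = 39² = 1521)
H(J, a) = -18 (H(J, a) = 2 - 20 = -18)
Z = 119 (Z = -6 + 125 = 119)
Z*H(17, 3) + r = 119*(-18) + 1521 = -2142 + 1521 = -621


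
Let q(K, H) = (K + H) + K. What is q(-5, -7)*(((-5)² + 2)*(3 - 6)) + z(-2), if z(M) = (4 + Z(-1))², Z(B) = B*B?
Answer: 1402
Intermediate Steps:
Z(B) = B²
q(K, H) = H + 2*K (q(K, H) = (H + K) + K = H + 2*K)
z(M) = 25 (z(M) = (4 + (-1)²)² = (4 + 1)² = 5² = 25)
q(-5, -7)*(((-5)² + 2)*(3 - 6)) + z(-2) = (-7 + 2*(-5))*(((-5)² + 2)*(3 - 6)) + 25 = (-7 - 10)*((25 + 2)*(-3)) + 25 = -459*(-3) + 25 = -17*(-81) + 25 = 1377 + 25 = 1402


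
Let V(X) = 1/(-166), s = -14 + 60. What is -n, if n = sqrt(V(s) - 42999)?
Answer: -I*sqrt(1184880610)/166 ≈ -207.36*I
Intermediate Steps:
s = 46
V(X) = -1/166
n = I*sqrt(1184880610)/166 (n = sqrt(-1/166 - 42999) = sqrt(-7137835/166) = I*sqrt(1184880610)/166 ≈ 207.36*I)
-n = -I*sqrt(1184880610)/166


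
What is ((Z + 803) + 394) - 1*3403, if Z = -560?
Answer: -2766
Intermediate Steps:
((Z + 803) + 394) - 1*3403 = ((-560 + 803) + 394) - 1*3403 = (243 + 394) - 3403 = 637 - 3403 = -2766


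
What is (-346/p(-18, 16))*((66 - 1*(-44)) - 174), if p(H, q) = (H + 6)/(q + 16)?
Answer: -177152/3 ≈ -59051.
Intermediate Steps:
p(H, q) = (6 + H)/(16 + q)
(-346/p(-18, 16))*((66 - 1*(-44)) - 174) = (-346*(16 + 16)/(6 - 18))*((66 - 1*(-44)) - 174) = (-346/(-12/32))*((66 + 44) - 174) = (-346/((1/32)*(-12)))*(110 - 174) = -346/(-3/8)*(-64) = -346*(-8/3)*(-64) = (2768/3)*(-64) = -177152/3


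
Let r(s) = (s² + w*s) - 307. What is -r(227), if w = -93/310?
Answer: -511539/10 ≈ -51154.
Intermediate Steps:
w = -3/10 (w = -93*1/310 = -3/10 ≈ -0.30000)
r(s) = -307 + s² - 3*s/10 (r(s) = (s² - 3*s/10) - 307 = -307 + s² - 3*s/10)
-r(227) = -(-307 + 227² - 3/10*227) = -(-307 + 51529 - 681/10) = -1*511539/10 = -511539/10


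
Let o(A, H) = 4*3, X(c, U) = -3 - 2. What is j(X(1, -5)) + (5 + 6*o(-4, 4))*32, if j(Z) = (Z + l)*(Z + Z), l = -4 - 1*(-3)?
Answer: 2524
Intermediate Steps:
l = -1 (l = -4 + 3 = -1)
X(c, U) = -5
o(A, H) = 12
j(Z) = 2*Z*(-1 + Z) (j(Z) = (Z - 1)*(Z + Z) = (-1 + Z)*(2*Z) = 2*Z*(-1 + Z))
j(X(1, -5)) + (5 + 6*o(-4, 4))*32 = 2*(-5)*(-1 - 5) + (5 + 6*12)*32 = 2*(-5)*(-6) + (5 + 72)*32 = 60 + 77*32 = 60 + 2464 = 2524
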